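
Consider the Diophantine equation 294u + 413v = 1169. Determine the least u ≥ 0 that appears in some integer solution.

11

gcd(413, 294) = 7  (413 = 1×294 + 119, 294 = 2×119 + 56, 119 = 2×56 + 7, 56 = 8×7).
7 divides 1169, so solutions exist.
Back-substituting, 294×(-7) + 413×(5) = 7.
Scale by 1169/7 = 167: (u₀, v₀) = (-1169, 835).
General solution: u = -1169 + 59t, v = 835 - 42t for integer t.
u ≥ 0: smallest is -1169 mod 59 = 11 (at t = 20), with v = -5.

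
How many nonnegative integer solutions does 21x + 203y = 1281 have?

gcd(203, 21):
  203 = 9*21 + 14
  21 = 1*14 + 7
  14 = 2*7
so gcd(203, 21) = 7.
Back-substitute for Bézout coefficients:
  7 = 21 - 1*14
  ... = 21*(10) + 203*(-1)
Scale by 183: one solution is (1830, -183). Reduce x mod 29: (3, 6).
General: x = 3 + 29t, y = 6 - 3t.
x ≥ 0 ⇒ t ≥ 0; y ≥ 0 ⇒ t ≤ 2. So t ∈ [0, 2]: 3 solutions.

3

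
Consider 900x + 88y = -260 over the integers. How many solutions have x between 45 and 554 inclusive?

gcd(900, 88) = 4  (900 = 10*88 + 20, 88 = 4*20 + 8, 20 = 2*8 + 4, 8 = 2*4).
Back-substituting, 900*(9) + 88*(-92) = 4.
Scale by -65: particular solution (-585, 5980); reduce x mod 22: (9, -95).
General solution: x = 9 + 22t, y = -95 - 225t for integer t.
45 ≤ 9 + 22t ≤ 554 gives t ∈ [2, 24], which is 23 values.

23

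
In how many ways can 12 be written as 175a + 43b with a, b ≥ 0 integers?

0

gcd(175, 43):
  175 = 4*43 + 3
  43 = 14*3 + 1
  3 = 3*1
so gcd(175, 43) = 1.
Back-substitute for Bézout coefficients:
  1 = 43 - 14*3
  ... = 175*(-14) + 43*(57)
Scale by 12: one solution is (-168, 684). Reduce a mod 43: (4, -16).
General: a = 4 + 43t, b = -16 - 175t.
a ≥ 0 ⇒ t ≥ 0; b ≥ 0 ⇒ t ≤ -1. So t ∈ [0, -1]: 0 solutions.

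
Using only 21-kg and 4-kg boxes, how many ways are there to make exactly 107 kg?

Need nonnegative integers with 21j + 4k = 107.
gcd(21, 4) = 1, and 21·(1) + 4·(-5) = 1.
So (j₀, k₀) = (107, -535); general j = 107 + 4t, k = -535 - 21t.
j ≥ 0 ⇒ t ≥ -26; k ≥ 0 ⇒ t ≤ -26. That's 1 value of t.

1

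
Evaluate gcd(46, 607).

1

gcd(607, 46):
  607 = 13·46 + 9
  46 = 5·9 + 1
  9 = 9·1
so gcd(607, 46) = 1.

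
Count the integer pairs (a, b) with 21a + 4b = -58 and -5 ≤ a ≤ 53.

gcd(21, 4) = 1  (21 = 5×4 + 1, 4 = 4×1).
Back-substituting, 21×(1) + 4×(-5) = 1.
Scale by -58: particular solution (-58, 290); reduce a mod 4: (2, -25).
General solution: a = 2 + 4t, b = -25 - 21t for integer t.
-5 ≤ 2 + 4t ≤ 53 gives t ∈ [-1, 12], which is 14 values.

14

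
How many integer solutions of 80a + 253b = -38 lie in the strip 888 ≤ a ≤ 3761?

gcd(253, 80) = 1  (253 = 3×80 + 13, 80 = 6×13 + 2, 13 = 6×2 + 1, 2 = 2×1).
Back-substituting, 80×(-117) + 253×(37) = 1.
Scale by -38: particular solution (4446, -1406); reduce a mod 253: (145, -46).
General solution: a = 145 + 253t, b = -46 - 80t for integer t.
888 ≤ 145 + 253t ≤ 3761 gives t ∈ [3, 14], which is 12 values.

12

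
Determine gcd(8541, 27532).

1

gcd(27532, 8541):
  27532 = 3·8541 + 1909
  8541 = 4·1909 + 905
  1909 = 2·905 + 99
  905 = 9·99 + 14
  99 = 7·14 + 1
  14 = 14·1
so gcd(27532, 8541) = 1.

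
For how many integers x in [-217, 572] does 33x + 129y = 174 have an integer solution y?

gcd(129, 33) = 3.
By Bézout, 33·(4) + 129·(-1) = 3.
Particular solution: (17, -3).
General solution: x = 17 + 43t, y = -3 - 11t for integer t.
-217 ≤ 17 + 43t ≤ 572 gives t ∈ [-5, 12], which is 18 values.

18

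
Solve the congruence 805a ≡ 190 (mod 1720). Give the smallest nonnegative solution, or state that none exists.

278

gcd(1720, 805):
  1720 = 2×805 + 110
  805 = 7×110 + 35
  110 = 3×35 + 5
  35 = 7×5
so gcd(1720, 805) = 5.
5 divides 190, so solutions exist.
Back-substitute for Bézout coefficients:
  5 = 110 - 3×35
  ... = 805×(-47) + 1720×(22)
So 805×(-47) ≡ 5 (mod 1720); multiply by 38: a ≡ -1786 (mod 344).
Smallest nonnegative: a = -1786 mod 344 = 278.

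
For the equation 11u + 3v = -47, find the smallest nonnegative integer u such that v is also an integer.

gcd(11, 3):
  11 = 3·3 + 2
  3 = 1·2 + 1
  2 = 2·1
so gcd(11, 3) = 1.
1 divides -47, so solutions exist.
Back-substitute for Bézout coefficients:
  1 = 3 - 1·2
  ... = 11·(-1) + 3·(4)
Scale by -47/1 = -47: (u₀, v₀) = (47, -188).
General solution: u = 47 + 3t, v = -188 - 11t for integer t.
u ≥ 0: smallest is 47 mod 3 = 2 (at t = -15), with v = -23.

2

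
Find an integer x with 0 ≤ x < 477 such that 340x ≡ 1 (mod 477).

gcd(477, 340) = 1.
By Bézout, 340·(94) + 477·(-67) = 1.
So 340·94 ≡ 1 (mod 477), and 94 mod 477 = 94.

94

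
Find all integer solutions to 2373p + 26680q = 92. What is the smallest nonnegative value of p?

gcd(26680, 2373) = 1  (26680 = 11*2373 + 577, 2373 = 4*577 + 65, 577 = 8*65 + 57, 65 = 1*57 + 8, 57 = 7*8 + 1, 8 = 8*1).
1 divides 92, so solutions exist.
Back-substituting, 2373*(-3283) + 26680*(292) = 1.
Scale by 92/1 = 92: (p₀, q₀) = (-302036, 26864).
General solution: p = -302036 + 26680t, q = 26864 - 2373t for integer t.
p ≥ 0: smallest is -302036 mod 26680 = 18124 (at t = 12), with q = -1612.

18124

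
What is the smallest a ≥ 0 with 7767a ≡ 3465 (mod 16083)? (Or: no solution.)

1042

gcd(16083, 7767) = 9.
9 divides 3465, so solutions exist.
By Bézout, 7767*(-791) + 16083*(382) = 9.
So 7767*(-791) ≡ 9 (mod 16083); multiply by 385: a ≡ -304535 (mod 1787).
Smallest nonnegative: a = -304535 mod 1787 = 1042.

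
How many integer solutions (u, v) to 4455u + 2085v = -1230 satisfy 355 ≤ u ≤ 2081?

gcd(4455, 2085) = 15.
By Bézout, 4455*(22) + 2085*(-47) = 15.
Particular solution: (3, -7).
General solution: u = 3 + 139t, v = -7 - 297t for integer t.
355 ≤ 3 + 139t ≤ 2081 gives t ∈ [3, 14], which is 12 values.

12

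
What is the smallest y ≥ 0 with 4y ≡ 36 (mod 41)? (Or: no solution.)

gcd(41, 4) = 1  (41 = 10*4 + 1, 4 = 4*1).
1 divides 36, so solutions exist.
Back-substituting, 4*(-10) + 41*(1) = 1.
So 4*(-10) ≡ 1 (mod 41); multiply by 36: y ≡ -360 (mod 41).
Smallest nonnegative: y = -360 mod 41 = 9.

9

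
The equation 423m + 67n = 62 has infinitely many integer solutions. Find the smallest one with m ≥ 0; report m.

54

gcd(423, 67):
  423 = 6*67 + 21
  67 = 3*21 + 4
  21 = 5*4 + 1
  4 = 4*1
so gcd(423, 67) = 1.
1 divides 62, so solutions exist.
Back-substitute for Bézout coefficients:
  1 = 21 - 5*4
  ... = 423*(16) + 67*(-101)
Scale by 62/1 = 62: (m₀, n₀) = (992, -6262).
General solution: m = 992 + 67t, n = -6262 - 423t for integer t.
m ≥ 0: smallest is 992 mod 67 = 54 (at t = -14), with n = -340.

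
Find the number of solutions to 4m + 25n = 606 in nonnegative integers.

gcd(25, 4):
  25 = 6×4 + 1
  4 = 4×1
so gcd(25, 4) = 1.
Back-substitute for Bézout coefficients:
  1 = 25 - 6×4
  ... = 4×(-6) + 25×(1)
Scale by 606: one solution is (-3636, 606). Reduce m mod 25: (14, 22).
General: m = 14 + 25t, n = 22 - 4t.
m ≥ 0 ⇒ t ≥ 0; n ≥ 0 ⇒ t ≤ 5. So t ∈ [0, 5]: 6 solutions.

6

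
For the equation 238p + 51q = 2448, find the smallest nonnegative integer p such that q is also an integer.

0

gcd(238, 51):
  238 = 4×51 + 34
  51 = 1×34 + 17
  34 = 2×17
so gcd(238, 51) = 17.
17 divides 2448, so solutions exist.
Back-substitute for Bézout coefficients:
  17 = 51 - 1×34
  ... = 238×(-1) + 51×(5)
Scale by 2448/17 = 144: (p₀, q₀) = (-144, 720).
General solution: p = -144 + 3t, q = 720 - 14t for integer t.
p ≥ 0: smallest is -144 mod 3 = 0 (at t = 48), with q = 48.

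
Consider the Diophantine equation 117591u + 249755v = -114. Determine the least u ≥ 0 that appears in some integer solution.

12151

gcd(249755, 117591):
  249755 = 2*117591 + 14573
  117591 = 8*14573 + 1007
  14573 = 14*1007 + 475
  1007 = 2*475 + 57
  475 = 8*57 + 19
  57 = 3*19
so gcd(249755, 117591) = 19.
19 divides -114, so solutions exist.
Back-substitute for Bézout coefficients:
  19 = 475 - 8*57
  ... = 117591*(-4216) + 249755*(1985)
Scale by -114/19 = -6: (u₀, v₀) = (25296, -11910).
General solution: u = 25296 + 13145t, v = -11910 - 6189t for integer t.
u ≥ 0: smallest is 25296 mod 13145 = 12151 (at t = -1), with v = -5721.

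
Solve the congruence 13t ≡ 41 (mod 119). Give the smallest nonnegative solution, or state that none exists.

gcd(119, 13) = 1.
1 divides 41, so solutions exist.
By Bézout, 13·(55) + 119·(-6) = 1.
So 13·(55) ≡ 1 (mod 119); multiply by 41: t ≡ 2255 (mod 119).
Smallest nonnegative: t = 2255 mod 119 = 113.

113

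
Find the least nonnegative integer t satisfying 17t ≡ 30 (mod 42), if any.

gcd(42, 17) = 1.
1 divides 30, so solutions exist.
By Bézout, 17*(5) + 42*(-2) = 1.
So 17*(5) ≡ 1 (mod 42); multiply by 30: t ≡ 150 (mod 42).
Smallest nonnegative: t = 150 mod 42 = 24.

24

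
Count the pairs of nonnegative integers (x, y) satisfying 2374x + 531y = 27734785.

gcd(2374, 531) = 1.
By Bézout, 2374*(-257) + 531*(1149) = 1.
One solution: (523, 49893).
General: x = 523 + 531t, y = 49893 - 2374t.
x ≥ 0 ⇒ t ≥ 0; y ≥ 0 ⇒ t ≤ 21. So t ∈ [0, 21]: 22 solutions.

22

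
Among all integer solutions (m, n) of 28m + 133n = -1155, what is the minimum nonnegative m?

11

gcd(133, 28) = 7.
7 divides -1155, so solutions exist.
By Bézout, 28×(5) + 133×(-1) = 7.
Scale by -1155/7 = -165: (m₀, n₀) = (-825, 165).
General solution: m = -825 + 19t, n = 165 - 4t for integer t.
m ≥ 0: smallest is -825 mod 19 = 11 (at t = 44), with n = -11.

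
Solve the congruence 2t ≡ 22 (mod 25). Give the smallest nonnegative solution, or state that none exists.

11

gcd(25, 2) = 1  (25 = 12×2 + 1, 2 = 2×1).
1 divides 22, so solutions exist.
Back-substituting, 2×(-12) + 25×(1) = 1.
So 2×(-12) ≡ 1 (mod 25); multiply by 22: t ≡ -264 (mod 25).
Smallest nonnegative: t = -264 mod 25 = 11.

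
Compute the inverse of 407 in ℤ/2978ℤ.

gcd(2978, 407) = 1.
By Bézout, 407·(-1339) + 2978·(183) = 1.
So 407·-1339 ≡ 1 (mod 2978), and -1339 mod 2978 = 1639.

1639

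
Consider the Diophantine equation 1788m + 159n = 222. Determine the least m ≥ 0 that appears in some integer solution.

gcd(1788, 159):
  1788 = 11*159 + 39
  159 = 4*39 + 3
  39 = 13*3
so gcd(1788, 159) = 3.
3 divides 222, so solutions exist.
Back-substitute for Bézout coefficients:
  3 = 159 - 4*39
  ... = 1788*(-4) + 159*(45)
Scale by 222/3 = 74: (m₀, n₀) = (-296, 3330).
General solution: m = -296 + 53t, n = 3330 - 596t for integer t.
m ≥ 0: smallest is -296 mod 53 = 22 (at t = 6), with n = -246.

22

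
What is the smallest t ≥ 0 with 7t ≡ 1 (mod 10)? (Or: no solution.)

3

gcd(10, 7) = 1  (10 = 1*7 + 3, 7 = 2*3 + 1, 3 = 3*1).
1 divides 1, so solutions exist.
Back-substituting, 7*(3) + 10*(-2) = 1.
So 7*(3) ≡ 1 (mod 10); multiply by 1: t ≡ 3 (mod 10).
Smallest nonnegative: t = 3 mod 10 = 3.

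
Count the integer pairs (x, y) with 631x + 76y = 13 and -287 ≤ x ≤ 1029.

gcd(631, 76) = 1  (631 = 8*76 + 23, 76 = 3*23 + 7, 23 = 3*7 + 2, 7 = 3*2 + 1, 2 = 2*1).
Back-substituting, 631*(-33) + 76*(274) = 1.
Scale by 13: particular solution (-429, 3562); reduce x mod 76: (27, -224).
General solution: x = 27 + 76t, y = -224 - 631t for integer t.
-287 ≤ 27 + 76t ≤ 1029 gives t ∈ [-4, 13], which is 18 values.

18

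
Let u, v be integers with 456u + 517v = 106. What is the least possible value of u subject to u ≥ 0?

gcd(517, 456):
  517 = 1·456 + 61
  456 = 7·61 + 29
  61 = 2·29 + 3
  29 = 9·3 + 2
  3 = 1·2 + 1
  2 = 2·1
so gcd(517, 456) = 1.
1 divides 106, so solutions exist.
Back-substitute for Bézout coefficients:
  1 = 3 - 1·2
  ... = 456·(-178) + 517·(157)
Scale by 106/1 = 106: (u₀, v₀) = (-18868, 16642).
General solution: u = -18868 + 517t, v = 16642 - 456t for integer t.
u ≥ 0: smallest is -18868 mod 517 = 261 (at t = 37), with v = -230.

261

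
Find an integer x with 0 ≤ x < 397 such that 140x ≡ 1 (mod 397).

190

gcd(397, 140):
  397 = 2*140 + 117
  140 = 1*117 + 23
  117 = 5*23 + 2
  23 = 11*2 + 1
  2 = 2*1
so gcd(397, 140) = 1.
Back-substitute for Bézout coefficients:
  1 = 23 - 11*2
  ... = 140*(190) + 397*(-67)
So 140*190 ≡ 1 (mod 397), and 190 mod 397 = 190.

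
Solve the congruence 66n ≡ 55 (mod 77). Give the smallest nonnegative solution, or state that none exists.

2

gcd(77, 66) = 11  (77 = 1*66 + 11, 66 = 6*11).
11 divides 55, so solutions exist.
Back-substituting, 66*(-1) + 77*(1) = 11.
So 66*(-1) ≡ 11 (mod 77); multiply by 5: n ≡ -5 (mod 7).
Smallest nonnegative: n = -5 mod 7 = 2.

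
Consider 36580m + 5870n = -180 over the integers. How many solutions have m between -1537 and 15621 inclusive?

gcd(36580, 5870) = 10  (36580 = 6*5870 + 1360, 5870 = 4*1360 + 430, 1360 = 3*430 + 70, 430 = 6*70 + 10, 70 = 7*10).
Back-substituting, 36580*(-82) + 5870*(511) = 10.
Scale by -18: particular solution (1476, -9198); reduce m mod 587: (302, -1882).
General solution: m = 302 + 587t, n = -1882 - 3658t for integer t.
-1537 ≤ 302 + 587t ≤ 15621 gives t ∈ [-3, 26], which is 30 values.

30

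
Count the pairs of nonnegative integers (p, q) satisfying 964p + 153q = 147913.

1

gcd(964, 153):
  964 = 6·153 + 46
  153 = 3·46 + 15
  46 = 3·15 + 1
  15 = 15·1
so gcd(964, 153) = 1.
Back-substitute for Bézout coefficients:
  1 = 46 - 3·15
  ... = 964·(10) + 153·(-63)
Scale by 147913: one solution is (1479130, -9318519). Reduce p mod 153: (79, 469).
General: p = 79 + 153t, q = 469 - 964t.
p ≥ 0 ⇒ t ≥ 0; q ≥ 0 ⇒ t ≤ 0. So t ∈ [0, 0]: 1 solution.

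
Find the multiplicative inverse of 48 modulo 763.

gcd(763, 48):
  763 = 15×48 + 43
  48 = 1×43 + 5
  43 = 8×5 + 3
  5 = 1×3 + 2
  3 = 1×2 + 1
  2 = 2×1
so gcd(763, 48) = 1.
Back-substitute for Bézout coefficients:
  1 = 3 - 1×2
  ... = 48×(-302) + 763×(19)
So 48×-302 ≡ 1 (mod 763), and -302 mod 763 = 461.

461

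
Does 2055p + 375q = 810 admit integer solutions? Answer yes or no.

yes

gcd(2055, 375):
  2055 = 5×375 + 180
  375 = 2×180 + 15
  180 = 12×15
so gcd(2055, 375) = 15.
15 divides 810, so integer solutions exist.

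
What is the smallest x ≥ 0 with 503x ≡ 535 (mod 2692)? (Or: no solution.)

1521

gcd(2692, 503) = 1  (2692 = 5×503 + 177, 503 = 2×177 + 149, 177 = 1×149 + 28, 149 = 5×28 + 9, 28 = 3×9 + 1, 9 = 9×1).
1 divides 535, so solutions exist.
Back-substituting, 503×(-289) + 2692×(54) = 1.
So 503×(-289) ≡ 1 (mod 2692); multiply by 535: x ≡ -154615 (mod 2692).
Smallest nonnegative: x = -154615 mod 2692 = 1521.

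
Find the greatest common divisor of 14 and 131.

gcd(131, 14) = 1  (131 = 9×14 + 5, 14 = 2×5 + 4, 5 = 1×4 + 1, 4 = 4×1).

1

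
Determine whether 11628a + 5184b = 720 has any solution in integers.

yes

gcd(11628, 5184):
  11628 = 2·5184 + 1260
  5184 = 4·1260 + 144
  1260 = 8·144 + 108
  144 = 1·108 + 36
  108 = 3·36
so gcd(11628, 5184) = 36.
36 divides 720, so integer solutions exist.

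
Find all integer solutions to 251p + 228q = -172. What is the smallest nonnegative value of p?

gcd(251, 228):
  251 = 1·228 + 23
  228 = 9·23 + 21
  23 = 1·21 + 2
  21 = 10·2 + 1
  2 = 2·1
so gcd(251, 228) = 1.
1 divides -172, so solutions exist.
Back-substitute for Bézout coefficients:
  1 = 21 - 10·2
  ... = 251·(-109) + 228·(120)
Scale by -172/1 = -172: (p₀, q₀) = (18748, -20640).
General solution: p = 18748 + 228t, q = -20640 - 251t for integer t.
p ≥ 0: smallest is 18748 mod 228 = 52 (at t = -82), with q = -58.

52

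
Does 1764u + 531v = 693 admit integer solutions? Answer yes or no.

yes

gcd(1764, 531) = 9  (1764 = 3*531 + 171, 531 = 3*171 + 18, 171 = 9*18 + 9, 18 = 2*9).
9 divides 693, so integer solutions exist.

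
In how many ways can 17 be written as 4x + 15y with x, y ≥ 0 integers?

0

gcd(15, 4) = 1  (15 = 3·4 + 3, 4 = 1·3 + 1, 3 = 3·1).
Back-substituting, 4·(4) + 15·(-1) = 1.
Scale by 17: one solution is (68, -17). Reduce x mod 15: (8, -1).
General: x = 8 + 15t, y = -1 - 4t.
x ≥ 0 ⇒ t ≥ 0; y ≥ 0 ⇒ t ≤ -1. So t ∈ [0, -1]: 0 solutions.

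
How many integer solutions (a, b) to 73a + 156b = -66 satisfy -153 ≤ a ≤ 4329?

gcd(156, 73) = 1  (156 = 2·73 + 10, 73 = 7·10 + 3, 10 = 3·3 + 1, 3 = 3·1).
Back-substituting, 73·(-47) + 156·(22) = 1.
Scale by -66: particular solution (3102, -1452); reduce a mod 156: (138, -65).
General solution: a = 138 + 156t, b = -65 - 73t for integer t.
-153 ≤ 138 + 156t ≤ 4329 gives t ∈ [-1, 26], which is 28 values.

28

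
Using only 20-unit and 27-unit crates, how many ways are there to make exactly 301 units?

1

Need nonnegative integers with 20j + 27k = 301.
gcd(20, 27) = 1, and 20·(-4) + 27·(3) = 1.
So (j₀, k₀) = (-1204, 903); general j = -1204 + 27t, k = 903 - 20t.
j ≥ 0 ⇒ t ≥ 45; k ≥ 0 ⇒ t ≤ 45. That's 1 value of t.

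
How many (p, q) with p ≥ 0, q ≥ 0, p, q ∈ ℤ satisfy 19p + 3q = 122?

2

gcd(19, 3) = 1.
By Bézout, 19×(1) + 3×(-6) = 1.
One solution: (2, 28).
General: p = 2 + 3t, q = 28 - 19t.
p ≥ 0 ⇒ t ≥ 0; q ≥ 0 ⇒ t ≤ 1. So t ∈ [0, 1]: 2 solutions.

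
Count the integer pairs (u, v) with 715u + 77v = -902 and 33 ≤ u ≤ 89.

gcd(715, 77):
  715 = 9*77 + 22
  77 = 3*22 + 11
  22 = 2*11
so gcd(715, 77) = 11.
Back-substitute for Bézout coefficients:
  11 = 77 - 3*22
  ... = 715*(-3) + 77*(28)
Scale by -82: particular solution (246, -2296); reduce u mod 7: (1, -21).
General solution: u = 1 + 7t, v = -21 - 65t for integer t.
33 ≤ 1 + 7t ≤ 89 gives t ∈ [5, 12], which is 8 values.

8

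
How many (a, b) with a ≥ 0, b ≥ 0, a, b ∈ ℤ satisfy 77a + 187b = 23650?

gcd(187, 77) = 11  (187 = 2·77 + 33, 77 = 2·33 + 11, 33 = 3·11).
Back-substituting, 77·(5) + 187·(-2) = 11.
Scale by 2150: one solution is (10750, -4300). Reduce a mod 17: (6, 124).
General: a = 6 + 17t, b = 124 - 7t.
a ≥ 0 ⇒ t ≥ 0; b ≥ 0 ⇒ t ≤ 17. So t ∈ [0, 17]: 18 solutions.

18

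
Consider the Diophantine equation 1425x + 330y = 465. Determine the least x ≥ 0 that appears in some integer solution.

17

gcd(1425, 330) = 15  (1425 = 4×330 + 105, 330 = 3×105 + 15, 105 = 7×15).
15 divides 465, so solutions exist.
Back-substituting, 1425×(-3) + 330×(13) = 15.
Scale by 465/15 = 31: (x₀, y₀) = (-93, 403).
General solution: x = -93 + 22t, y = 403 - 95t for integer t.
x ≥ 0: smallest is -93 mod 22 = 17 (at t = 5), with y = -72.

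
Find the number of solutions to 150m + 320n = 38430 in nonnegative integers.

gcd(320, 150) = 10.
By Bézout, 150·(15) + 320·(-7) = 10.
One solution: (13, 114).
General: m = 13 + 32t, n = 114 - 15t.
m ≥ 0 ⇒ t ≥ 0; n ≥ 0 ⇒ t ≤ 7. So t ∈ [0, 7]: 8 solutions.

8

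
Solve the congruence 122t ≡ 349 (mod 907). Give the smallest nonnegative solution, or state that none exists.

gcd(907, 122) = 1  (907 = 7*122 + 53, 122 = 2*53 + 16, 53 = 3*16 + 5, 16 = 3*5 + 1, 5 = 5*1).
1 divides 349, so solutions exist.
Back-substituting, 122*(171) + 907*(-23) = 1.
So 122*(171) ≡ 1 (mod 907); multiply by 349: t ≡ 59679 (mod 907).
Smallest nonnegative: t = 59679 mod 907 = 724.

724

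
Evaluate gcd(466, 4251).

gcd(4251, 466) = 1  (4251 = 9*466 + 57, 466 = 8*57 + 10, 57 = 5*10 + 7, 10 = 1*7 + 3, 7 = 2*3 + 1, 3 = 3*1).

1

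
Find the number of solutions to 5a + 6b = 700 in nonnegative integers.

gcd(6, 5) = 1  (6 = 1·5 + 1, 5 = 5·1).
Back-substituting, 5·(-1) + 6·(1) = 1.
Scale by 700: one solution is (-700, 700). Reduce a mod 6: (2, 115).
General: a = 2 + 6t, b = 115 - 5t.
a ≥ 0 ⇒ t ≥ 0; b ≥ 0 ⇒ t ≤ 23. So t ∈ [0, 23]: 24 solutions.

24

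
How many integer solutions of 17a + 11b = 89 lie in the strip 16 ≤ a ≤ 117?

gcd(17, 11) = 1.
By Bézout, 17×(2) + 11×(-3) = 1.
Particular solution: (2, 5).
General solution: a = 2 + 11t, b = 5 - 17t for integer t.
16 ≤ 2 + 11t ≤ 117 gives t ∈ [2, 10], which is 9 values.

9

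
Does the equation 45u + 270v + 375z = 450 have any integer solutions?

gcd(270, 45):
  270 = 6×45
so gcd(270, 45) = 45.
gcd(45, 375) = 15.
15 divides 450, so integer solutions exist.

yes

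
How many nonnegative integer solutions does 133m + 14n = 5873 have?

22

gcd(133, 14) = 7  (133 = 9×14 + 7, 14 = 2×7).
Back-substituting, 133×(1) + 14×(-9) = 7.
Scale by 839: one solution is (839, -7551). Reduce m mod 2: (1, 410).
General: m = 1 + 2t, n = 410 - 19t.
m ≥ 0 ⇒ t ≥ 0; n ≥ 0 ⇒ t ≤ 21. So t ∈ [0, 21]: 22 solutions.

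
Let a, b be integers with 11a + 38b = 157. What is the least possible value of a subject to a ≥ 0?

35

gcd(38, 11) = 1  (38 = 3*11 + 5, 11 = 2*5 + 1, 5 = 5*1).
1 divides 157, so solutions exist.
Back-substituting, 11*(7) + 38*(-2) = 1.
Scale by 157/1 = 157: (a₀, b₀) = (1099, -314).
General solution: a = 1099 + 38t, b = -314 - 11t for integer t.
a ≥ 0: smallest is 1099 mod 38 = 35 (at t = -28), with b = -6.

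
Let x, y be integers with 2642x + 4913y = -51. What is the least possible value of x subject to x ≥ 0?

2635

gcd(4913, 2642) = 1  (4913 = 1*2642 + 2271, 2642 = 1*2271 + 371, 2271 = 6*371 + 45, 371 = 8*45 + 11, 45 = 4*11 + 1, 11 = 11*1).
1 divides -51, so solutions exist.
Back-substituting, 2642*(-437) + 4913*(235) = 1.
Scale by -51/1 = -51: (x₀, y₀) = (22287, -11985).
General solution: x = 22287 + 4913t, y = -11985 - 2642t for integer t.
x ≥ 0: smallest is 22287 mod 4913 = 2635 (at t = -4), with y = -1417.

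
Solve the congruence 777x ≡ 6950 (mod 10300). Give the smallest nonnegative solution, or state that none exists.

5550

gcd(10300, 777) = 1  (10300 = 13·777 + 199, 777 = 3·199 + 180, 199 = 1·180 + 19, 180 = 9·19 + 9, 19 = 2·9 + 1, 9 = 9·1).
1 divides 6950, so solutions exist.
Back-substituting, 777·(-1087) + 10300·(82) = 1.
So 777·(-1087) ≡ 1 (mod 10300); multiply by 6950: x ≡ -7554650 (mod 10300).
Smallest nonnegative: x = -7554650 mod 10300 = 5550.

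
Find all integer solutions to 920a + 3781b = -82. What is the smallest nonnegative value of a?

gcd(3781, 920):
  3781 = 4*920 + 101
  920 = 9*101 + 11
  101 = 9*11 + 2
  11 = 5*2 + 1
  2 = 2*1
so gcd(3781, 920) = 1.
1 divides -82, so solutions exist.
Back-substitute for Bézout coefficients:
  1 = 11 - 5*2
  ... = 920*(1722) + 3781*(-419)
Scale by -82/1 = -82: (a₀, b₀) = (-141204, 34358).
General solution: a = -141204 + 3781t, b = 34358 - 920t for integer t.
a ≥ 0: smallest is -141204 mod 3781 = 2474 (at t = 38), with b = -602.

2474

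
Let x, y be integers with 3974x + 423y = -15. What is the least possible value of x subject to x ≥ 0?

276

gcd(3974, 423) = 1  (3974 = 9*423 + 167, 423 = 2*167 + 89, 167 = 1*89 + 78, 89 = 1*78 + 11, 78 = 7*11 + 1, 11 = 11*1).
1 divides -15, so solutions exist.
Back-substituting, 3974*(38) + 423*(-357) = 1.
Scale by -15/1 = -15: (x₀, y₀) = (-570, 5355).
General solution: x = -570 + 423t, y = 5355 - 3974t for integer t.
x ≥ 0: smallest is -570 mod 423 = 276 (at t = 2), with y = -2593.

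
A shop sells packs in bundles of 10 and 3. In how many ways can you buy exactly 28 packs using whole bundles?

Need nonnegative integers with 10j + 3k = 28.
gcd(10, 3) = 1, and 10·(1) + 3·(-3) = 1.
So (j₀, k₀) = (28, -84); general j = 28 + 3t, k = -84 - 10t.
j ≥ 0 ⇒ t ≥ -9; k ≥ 0 ⇒ t ≤ -9. That's 1 value of t.

1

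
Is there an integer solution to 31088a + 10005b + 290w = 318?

gcd(31088, 10005):
  31088 = 3*10005 + 1073
  10005 = 9*1073 + 348
  1073 = 3*348 + 29
  348 = 12*29
so gcd(31088, 10005) = 29.
gcd(29, 290) = 29.
29 does not divide 318 (remainder 28), so no integer solutions.

no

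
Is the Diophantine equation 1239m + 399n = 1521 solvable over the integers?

no

gcd(1239, 399):
  1239 = 3*399 + 42
  399 = 9*42 + 21
  42 = 2*21
so gcd(1239, 399) = 21.
21 does not divide 1521 (remainder 9), so no integer solutions.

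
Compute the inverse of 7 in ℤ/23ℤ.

gcd(23, 7) = 1  (23 = 3×7 + 2, 7 = 3×2 + 1, 2 = 2×1).
Back-substituting, 7×(10) + 23×(-3) = 1.
So 7×10 ≡ 1 (mod 23), and 10 mod 23 = 10.

10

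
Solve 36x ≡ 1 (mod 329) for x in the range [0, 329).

gcd(329, 36) = 1.
By Bézout, 36×(64) + 329×(-7) = 1.
So 36×64 ≡ 1 (mod 329), and 64 mod 329 = 64.

64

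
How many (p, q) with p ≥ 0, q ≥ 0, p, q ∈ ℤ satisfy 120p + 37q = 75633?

gcd(120, 37) = 1  (120 = 3·37 + 9, 37 = 4·9 + 1, 9 = 9·1).
Back-substituting, 120·(-4) + 37·(13) = 1.
Scale by 75633: one solution is (-302532, 983229). Reduce p mod 37: (17, 1989).
General: p = 17 + 37t, q = 1989 - 120t.
p ≥ 0 ⇒ t ≥ 0; q ≥ 0 ⇒ t ≤ 16. So t ∈ [0, 16]: 17 solutions.

17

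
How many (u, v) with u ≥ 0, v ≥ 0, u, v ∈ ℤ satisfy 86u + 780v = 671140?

20

gcd(780, 86):
  780 = 9*86 + 6
  86 = 14*6 + 2
  6 = 3*2
so gcd(780, 86) = 2.
Back-substitute for Bézout coefficients:
  2 = 86 - 14*6
  ... = 86*(127) + 780*(-14)
Scale by 335570: one solution is (42617390, -4697980). Reduce u mod 390: (140, 845).
General: u = 140 + 390t, v = 845 - 43t.
u ≥ 0 ⇒ t ≥ 0; v ≥ 0 ⇒ t ≤ 19. So t ∈ [0, 19]: 20 solutions.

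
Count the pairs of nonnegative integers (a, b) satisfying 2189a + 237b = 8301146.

16

gcd(2189, 237) = 1.
By Bézout, 2189·(-55) + 237·(508) = 1.
One solution: (169, 33465).
General: a = 169 + 237t, b = 33465 - 2189t.
a ≥ 0 ⇒ t ≥ 0; b ≥ 0 ⇒ t ≤ 15. So t ∈ [0, 15]: 16 solutions.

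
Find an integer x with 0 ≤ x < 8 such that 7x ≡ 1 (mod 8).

7

gcd(8, 7):
  8 = 1·7 + 1
  7 = 7·1
so gcd(8, 7) = 1.
Back-substitute for Bézout coefficients:
  1 = 8 - 1·7
  ... = 7·(-1) + 8·(1)
So 7·-1 ≡ 1 (mod 8), and -1 mod 8 = 7.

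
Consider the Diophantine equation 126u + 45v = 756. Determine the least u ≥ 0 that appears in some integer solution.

gcd(126, 45):
  126 = 2·45 + 36
  45 = 1·36 + 9
  36 = 4·9
so gcd(126, 45) = 9.
9 divides 756, so solutions exist.
Back-substitute for Bézout coefficients:
  9 = 45 - 1·36
  ... = 126·(-1) + 45·(3)
Scale by 756/9 = 84: (u₀, v₀) = (-84, 252).
General solution: u = -84 + 5t, v = 252 - 14t for integer t.
u ≥ 0: smallest is -84 mod 5 = 1 (at t = 17), with v = 14.

1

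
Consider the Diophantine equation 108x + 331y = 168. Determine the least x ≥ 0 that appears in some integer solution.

gcd(331, 108) = 1.
1 divides 168, so solutions exist.
By Bézout, 108·(-95) + 331·(31) = 1.
Scale by 168/1 = 168: (x₀, y₀) = (-15960, 5208).
General solution: x = -15960 + 331t, y = 5208 - 108t for integer t.
x ≥ 0: smallest is -15960 mod 331 = 259 (at t = 49), with y = -84.

259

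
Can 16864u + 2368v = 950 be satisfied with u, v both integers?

no

gcd(16864, 2368) = 32.
32 does not divide 950 (remainder 22), so no integer solutions.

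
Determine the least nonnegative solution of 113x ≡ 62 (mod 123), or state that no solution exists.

gcd(123, 113) = 1  (123 = 1*113 + 10, 113 = 11*10 + 3, 10 = 3*3 + 1, 3 = 3*1).
1 divides 62, so solutions exist.
Back-substituting, 113*(-37) + 123*(34) = 1.
So 113*(-37) ≡ 1 (mod 123); multiply by 62: x ≡ -2294 (mod 123).
Smallest nonnegative: x = -2294 mod 123 = 43.

43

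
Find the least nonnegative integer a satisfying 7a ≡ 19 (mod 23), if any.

6

gcd(23, 7) = 1  (23 = 3·7 + 2, 7 = 3·2 + 1, 2 = 2·1).
1 divides 19, so solutions exist.
Back-substituting, 7·(10) + 23·(-3) = 1.
So 7·(10) ≡ 1 (mod 23); multiply by 19: a ≡ 190 (mod 23).
Smallest nonnegative: a = 190 mod 23 = 6.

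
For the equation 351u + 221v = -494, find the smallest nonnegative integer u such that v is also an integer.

3

gcd(351, 221):
  351 = 1·221 + 130
  221 = 1·130 + 91
  130 = 1·91 + 39
  91 = 2·39 + 13
  39 = 3·13
so gcd(351, 221) = 13.
13 divides -494, so solutions exist.
Back-substitute for Bézout coefficients:
  13 = 91 - 2·39
  ... = 351·(-5) + 221·(8)
Scale by -494/13 = -38: (u₀, v₀) = (190, -304).
General solution: u = 190 + 17t, v = -304 - 27t for integer t.
u ≥ 0: smallest is 190 mod 17 = 3 (at t = -11), with v = -7.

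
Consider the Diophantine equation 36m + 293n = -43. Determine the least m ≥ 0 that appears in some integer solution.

186

gcd(293, 36) = 1.
1 divides -43, so solutions exist.
By Bézout, 36*(57) + 293*(-7) = 1.
Scale by -43/1 = -43: (m₀, n₀) = (-2451, 301).
General solution: m = -2451 + 293t, n = 301 - 36t for integer t.
m ≥ 0: smallest is -2451 mod 293 = 186 (at t = 9), with n = -23.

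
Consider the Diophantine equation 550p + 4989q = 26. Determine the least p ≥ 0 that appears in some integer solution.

gcd(4989, 550):
  4989 = 9×550 + 39
  550 = 14×39 + 4
  39 = 9×4 + 3
  4 = 1×3 + 1
  3 = 3×1
so gcd(4989, 550) = 1.
1 divides 26, so solutions exist.
Back-substitute for Bézout coefficients:
  1 = 4 - 1×3
  ... = 550×(1279) + 4989×(-141)
Scale by 26/1 = 26: (p₀, q₀) = (33254, -3666).
General solution: p = 33254 + 4989t, q = -3666 - 550t for integer t.
p ≥ 0: smallest is 33254 mod 4989 = 3320 (at t = -6), with q = -366.

3320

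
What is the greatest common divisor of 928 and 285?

1

gcd(928, 285):
  928 = 3·285 + 73
  285 = 3·73 + 66
  73 = 1·66 + 7
  66 = 9·7 + 3
  7 = 2·3 + 1
  3 = 3·1
so gcd(928, 285) = 1.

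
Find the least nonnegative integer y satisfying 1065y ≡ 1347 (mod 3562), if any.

gcd(3562, 1065):
  3562 = 3*1065 + 367
  1065 = 2*367 + 331
  367 = 1*331 + 36
  331 = 9*36 + 7
  36 = 5*7 + 1
  7 = 7*1
so gcd(3562, 1065) = 1.
1 divides 1347, so solutions exist.
Back-substitute for Bézout coefficients:
  1 = 36 - 5*7
  ... = 1065*(-495) + 3562*(148)
So 1065*(-495) ≡ 1 (mod 3562); multiply by 1347: y ≡ -666765 (mod 3562).
Smallest nonnegative: y = -666765 mod 3562 = 2891.

2891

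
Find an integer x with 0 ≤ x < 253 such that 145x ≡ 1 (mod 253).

171

gcd(253, 145):
  253 = 1*145 + 108
  145 = 1*108 + 37
  108 = 2*37 + 34
  37 = 1*34 + 3
  34 = 11*3 + 1
  3 = 3*1
so gcd(253, 145) = 1.
Back-substitute for Bézout coefficients:
  1 = 34 - 11*3
  ... = 145*(-82) + 253*(47)
So 145*-82 ≡ 1 (mod 253), and -82 mod 253 = 171.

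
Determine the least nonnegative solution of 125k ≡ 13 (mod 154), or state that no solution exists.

127

gcd(154, 125) = 1  (154 = 1×125 + 29, 125 = 4×29 + 9, 29 = 3×9 + 2, 9 = 4×2 + 1, 2 = 2×1).
1 divides 13, so solutions exist.
Back-substituting, 125×(69) + 154×(-56) = 1.
So 125×(69) ≡ 1 (mod 154); multiply by 13: k ≡ 897 (mod 154).
Smallest nonnegative: k = 897 mod 154 = 127.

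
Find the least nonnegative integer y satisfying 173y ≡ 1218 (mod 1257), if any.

gcd(1257, 173) = 1.
1 divides 1218, so solutions exist.
By Bézout, 173·(-574) + 1257·(79) = 1.
So 173·(-574) ≡ 1 (mod 1257); multiply by 1218: y ≡ -699132 (mod 1257).
Smallest nonnegative: y = -699132 mod 1257 = 1017.

1017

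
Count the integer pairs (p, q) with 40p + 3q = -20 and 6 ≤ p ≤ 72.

gcd(40, 3):
  40 = 13×3 + 1
  3 = 3×1
so gcd(40, 3) = 1.
Back-substitute for Bézout coefficients:
  1 = 40 - 13×3
  ... = 40×(1) + 3×(-13)
Scale by -20: particular solution (-20, 260); reduce p mod 3: (1, -20).
General solution: p = 1 + 3t, q = -20 - 40t for integer t.
6 ≤ 1 + 3t ≤ 72 gives t ∈ [2, 23], which is 22 values.

22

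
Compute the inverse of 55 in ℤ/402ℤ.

gcd(402, 55) = 1  (402 = 7*55 + 17, 55 = 3*17 + 4, 17 = 4*4 + 1, 4 = 4*1).
Back-substituting, 55*(-95) + 402*(13) = 1.
So 55*-95 ≡ 1 (mod 402), and -95 mod 402 = 307.

307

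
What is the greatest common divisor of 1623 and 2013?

gcd(2013, 1623):
  2013 = 1·1623 + 390
  1623 = 4·390 + 63
  390 = 6·63 + 12
  63 = 5·12 + 3
  12 = 4·3
so gcd(2013, 1623) = 3.

3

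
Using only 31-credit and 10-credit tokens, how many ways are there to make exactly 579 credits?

1

Need nonnegative integers with 31j + 10k = 579.
gcd(31, 10) = 1, and 31·(1) + 10·(-3) = 1.
So (j₀, k₀) = (579, -1737); general j = 579 + 10t, k = -1737 - 31t.
j ≥ 0 ⇒ t ≥ -57; k ≥ 0 ⇒ t ≤ -57. That's 1 value of t.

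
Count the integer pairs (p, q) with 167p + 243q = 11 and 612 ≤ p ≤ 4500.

gcd(243, 167):
  243 = 1×167 + 76
  167 = 2×76 + 15
  76 = 5×15 + 1
  15 = 15×1
so gcd(243, 167) = 1.
Back-substitute for Bézout coefficients:
  1 = 76 - 5×15
  ... = 167×(-16) + 243×(11)
Scale by 11: particular solution (-176, 121); reduce p mod 243: (67, -46).
General solution: p = 67 + 243t, q = -46 - 167t for integer t.
612 ≤ 67 + 243t ≤ 4500 gives t ∈ [3, 18], which is 16 values.

16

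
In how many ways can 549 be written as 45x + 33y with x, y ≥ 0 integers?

1

gcd(45, 33):
  45 = 1·33 + 12
  33 = 2·12 + 9
  12 = 1·9 + 3
  9 = 3·3
so gcd(45, 33) = 3.
Back-substitute for Bézout coefficients:
  3 = 12 - 1·9
  ... = 45·(3) + 33·(-4)
Scale by 183: one solution is (549, -732). Reduce x mod 11: (10, 3).
General: x = 10 + 11t, y = 3 - 15t.
x ≥ 0 ⇒ t ≥ 0; y ≥ 0 ⇒ t ≤ 0. So t ∈ [0, 0]: 1 solution.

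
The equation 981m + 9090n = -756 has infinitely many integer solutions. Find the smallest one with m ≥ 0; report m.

gcd(9090, 981):
  9090 = 9*981 + 261
  981 = 3*261 + 198
  261 = 1*198 + 63
  198 = 3*63 + 9
  63 = 7*9
so gcd(9090, 981) = 9.
9 divides -756, so solutions exist.
Back-substitute for Bézout coefficients:
  9 = 198 - 3*63
  ... = 981*(139) + 9090*(-15)
Scale by -756/9 = -84: (m₀, n₀) = (-11676, 1260).
General solution: m = -11676 + 1010t, n = 1260 - 109t for integer t.
m ≥ 0: smallest is -11676 mod 1010 = 444 (at t = 12), with n = -48.

444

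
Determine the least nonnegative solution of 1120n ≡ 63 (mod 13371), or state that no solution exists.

gcd(13371, 1120):
  13371 = 11*1120 + 1051
  1120 = 1*1051 + 69
  1051 = 15*69 + 16
  69 = 4*16 + 5
  16 = 3*5 + 1
  5 = 5*1
so gcd(13371, 1120) = 1.
1 divides 63, so solutions exist.
Back-substitute for Bézout coefficients:
  1 = 16 - 3*5
  ... = 1120*(-2519) + 13371*(211)
So 1120*(-2519) ≡ 1 (mod 13371); multiply by 63: n ≡ -158697 (mod 13371).
Smallest nonnegative: n = -158697 mod 13371 = 1755.

1755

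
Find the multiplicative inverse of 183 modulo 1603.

gcd(1603, 183) = 1  (1603 = 8·183 + 139, 183 = 1·139 + 44, 139 = 3·44 + 7, 44 = 6·7 + 2, 7 = 3·2 + 1, 2 = 2·1).
Back-substituting, 183·(-692) + 1603·(79) = 1.
So 183·-692 ≡ 1 (mod 1603), and -692 mod 1603 = 911.

911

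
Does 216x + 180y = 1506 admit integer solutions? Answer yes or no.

gcd(216, 180) = 36  (216 = 1·180 + 36, 180 = 5·36).
36 does not divide 1506 (remainder 30), so no integer solutions.

no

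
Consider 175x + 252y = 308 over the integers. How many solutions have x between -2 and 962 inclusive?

gcd(252, 175):
  252 = 1*175 + 77
  175 = 2*77 + 21
  77 = 3*21 + 14
  21 = 1*14 + 7
  14 = 2*7
so gcd(252, 175) = 7.
Back-substitute for Bézout coefficients:
  7 = 21 - 1*14
  ... = 175*(13) + 252*(-9)
Scale by 44: particular solution (572, -396); reduce x mod 36: (32, -21).
General solution: x = 32 + 36t, y = -21 - 25t for integer t.
-2 ≤ 32 + 36t ≤ 962 gives t ∈ [0, 25], which is 26 values.

26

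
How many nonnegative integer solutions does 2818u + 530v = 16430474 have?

gcd(2818, 530) = 2.
By Bézout, 2818×(-41) + 530×(218) = 2.
One solution: (88, 30533).
General: u = 88 + 265t, v = 30533 - 1409t.
u ≥ 0 ⇒ t ≥ 0; v ≥ 0 ⇒ t ≤ 21. So t ∈ [0, 21]: 22 solutions.

22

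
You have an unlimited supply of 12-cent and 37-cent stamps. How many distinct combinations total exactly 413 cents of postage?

Need nonnegative integers with 12j + 37k = 413.
gcd(12, 37) = 1, and 12·(-3) + 37·(1) = 1.
So (j₀, k₀) = (-1239, 413); general j = -1239 + 37t, k = 413 - 12t.
j ≥ 0 ⇒ t ≥ 34; k ≥ 0 ⇒ t ≤ 34. That's 1 value of t.

1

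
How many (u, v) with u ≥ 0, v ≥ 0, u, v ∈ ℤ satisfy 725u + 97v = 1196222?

gcd(725, 97) = 1  (725 = 7·97 + 46, 97 = 2·46 + 5, 46 = 9·5 + 1, 5 = 5·1).
Back-substituting, 725·(19) + 97·(-142) = 1.
Scale by 1196222: one solution is (22728218, -169863524). Reduce u mod 97: (51, 11951).
General: u = 51 + 97t, v = 11951 - 725t.
u ≥ 0 ⇒ t ≥ 0; v ≥ 0 ⇒ t ≤ 16. So t ∈ [0, 16]: 17 solutions.

17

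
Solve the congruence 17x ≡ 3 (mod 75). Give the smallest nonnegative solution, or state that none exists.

gcd(75, 17) = 1  (75 = 4×17 + 7, 17 = 2×7 + 3, 7 = 2×3 + 1, 3 = 3×1).
1 divides 3, so solutions exist.
Back-substituting, 17×(-22) + 75×(5) = 1.
So 17×(-22) ≡ 1 (mod 75); multiply by 3: x ≡ -66 (mod 75).
Smallest nonnegative: x = -66 mod 75 = 9.

9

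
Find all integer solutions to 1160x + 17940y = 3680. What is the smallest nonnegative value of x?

gcd(17940, 1160):
  17940 = 15*1160 + 540
  1160 = 2*540 + 80
  540 = 6*80 + 60
  80 = 1*60 + 20
  60 = 3*20
so gcd(17940, 1160) = 20.
20 divides 3680, so solutions exist.
Back-substitute for Bézout coefficients:
  20 = 80 - 1*60
  ... = 1160*(232) + 17940*(-15)
Scale by 3680/20 = 184: (x₀, y₀) = (42688, -2760).
General solution: x = 42688 + 897t, y = -2760 - 58t for integer t.
x ≥ 0: smallest is 42688 mod 897 = 529 (at t = -47), with y = -34.

529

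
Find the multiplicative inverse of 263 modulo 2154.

gcd(2154, 263) = 1  (2154 = 8×263 + 50, 263 = 5×50 + 13, 50 = 3×13 + 11, 13 = 1×11 + 2, 11 = 5×2 + 1, 2 = 2×1).
Back-substituting, 263×(-991) + 2154×(121) = 1.
So 263×-991 ≡ 1 (mod 2154), and -991 mod 2154 = 1163.

1163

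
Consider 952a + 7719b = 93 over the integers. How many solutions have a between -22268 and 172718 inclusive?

gcd(7719, 952) = 1  (7719 = 8*952 + 103, 952 = 9*103 + 25, 103 = 4*25 + 3, 25 = 8*3 + 1, 3 = 3*1).
Back-substituting, 952*(2473) + 7719*(-305) = 1.
Scale by 93: particular solution (229989, -28365); reduce a mod 7719: (6138, -757).
General solution: a = 6138 + 7719t, b = -757 - 952t for integer t.
-22268 ≤ 6138 + 7719t ≤ 172718 gives t ∈ [-3, 21], which is 25 values.

25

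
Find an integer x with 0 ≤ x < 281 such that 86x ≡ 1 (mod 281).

232

gcd(281, 86):
  281 = 3*86 + 23
  86 = 3*23 + 17
  23 = 1*17 + 6
  17 = 2*6 + 5
  6 = 1*5 + 1
  5 = 5*1
so gcd(281, 86) = 1.
Back-substitute for Bézout coefficients:
  1 = 6 - 1*5
  ... = 86*(-49) + 281*(15)
So 86*-49 ≡ 1 (mod 281), and -49 mod 281 = 232.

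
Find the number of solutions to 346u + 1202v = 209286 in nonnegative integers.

1

gcd(1202, 346):
  1202 = 3×346 + 164
  346 = 2×164 + 18
  164 = 9×18 + 2
  18 = 9×2
so gcd(1202, 346) = 2.
Back-substitute for Bézout coefficients:
  2 = 164 - 9×18
  ... = 346×(-66) + 1202×(19)
Scale by 104643: one solution is (-6906438, 1988217). Reduce u mod 601: (254, 101).
General: u = 254 + 601t, v = 101 - 173t.
u ≥ 0 ⇒ t ≥ 0; v ≥ 0 ⇒ t ≤ 0. So t ∈ [0, 0]: 1 solution.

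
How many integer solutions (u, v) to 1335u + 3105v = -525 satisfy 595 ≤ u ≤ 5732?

25

gcd(3105, 1335):
  3105 = 2*1335 + 435
  1335 = 3*435 + 30
  435 = 14*30 + 15
  30 = 2*15
so gcd(3105, 1335) = 15.
Back-substitute for Bézout coefficients:
  15 = 435 - 14*30
  ... = 1335*(-100) + 3105*(43)
Scale by -35: particular solution (3500, -1505); reduce u mod 207: (188, -81).
General solution: u = 188 + 207t, v = -81 - 89t for integer t.
595 ≤ 188 + 207t ≤ 5732 gives t ∈ [2, 26], which is 25 values.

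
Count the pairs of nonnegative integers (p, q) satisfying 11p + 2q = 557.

gcd(11, 2) = 1.
By Bézout, 11*(1) + 2*(-5) = 1.
One solution: (1, 273).
General: p = 1 + 2t, q = 273 - 11t.
p ≥ 0 ⇒ t ≥ 0; q ≥ 0 ⇒ t ≤ 24. So t ∈ [0, 24]: 25 solutions.

25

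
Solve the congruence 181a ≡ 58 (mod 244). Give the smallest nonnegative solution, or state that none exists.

154

gcd(244, 181) = 1  (244 = 1×181 + 63, 181 = 2×63 + 55, 63 = 1×55 + 8, 55 = 6×8 + 7, 8 = 1×7 + 1, 7 = 7×1).
1 divides 58, so solutions exist.
Back-substituting, 181×(-31) + 244×(23) = 1.
So 181×(-31) ≡ 1 (mod 244); multiply by 58: a ≡ -1798 (mod 244).
Smallest nonnegative: a = -1798 mod 244 = 154.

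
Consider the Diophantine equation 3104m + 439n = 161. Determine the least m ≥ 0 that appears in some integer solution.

76

gcd(3104, 439) = 1  (3104 = 7×439 + 31, 439 = 14×31 + 5, 31 = 6×5 + 1, 5 = 5×1).
1 divides 161, so solutions exist.
Back-substituting, 3104×(85) + 439×(-601) = 1.
Scale by 161/1 = 161: (m₀, n₀) = (13685, -96761).
General solution: m = 13685 + 439t, n = -96761 - 3104t for integer t.
m ≥ 0: smallest is 13685 mod 439 = 76 (at t = -31), with n = -537.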